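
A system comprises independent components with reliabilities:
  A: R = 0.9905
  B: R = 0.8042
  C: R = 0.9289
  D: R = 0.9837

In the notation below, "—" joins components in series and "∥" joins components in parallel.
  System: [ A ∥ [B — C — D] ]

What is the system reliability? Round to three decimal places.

0.997

Series (B, C, and D): 0.80420 × 0.92890 × 0.98370 = 0.73484
Parallel (A and [0.73484]): 1 − (1 − 0.99050)(1 − 0.73484) = 0.997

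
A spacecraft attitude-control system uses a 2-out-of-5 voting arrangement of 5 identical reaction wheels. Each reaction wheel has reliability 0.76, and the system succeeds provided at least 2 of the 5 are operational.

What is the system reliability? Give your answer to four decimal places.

0.9866

R = Σ_{i=2}^{5} C(5,i) p^i (1−p)^{5−i} with p = 0.76
C(5,2)·0.76^2·0.24^3 = 0.079847
C(5,3)·0.76^3·0.24^2 = 0.252850
C(5,4)·0.76^4·0.24^1 = 0.400346
C(5,5)·0.76^5·0.24^0 = 0.253553
Sum = 0.9866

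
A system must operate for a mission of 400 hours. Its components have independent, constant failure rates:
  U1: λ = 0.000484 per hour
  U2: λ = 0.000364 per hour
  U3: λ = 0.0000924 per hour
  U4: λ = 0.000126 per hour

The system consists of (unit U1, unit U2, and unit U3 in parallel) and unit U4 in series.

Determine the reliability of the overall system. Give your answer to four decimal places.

0.9500

R(U1) = exp(−0.000484 × 400) = 0.823987
R(U2) = exp(−0.000364 × 400) = 0.864503
R(U3) = exp(−0.0000924 × 400) = 0.963715
R(U4) = exp(−0.000126 × 400) = 0.950849
Parallel (U1, U2, and U3): 1 − (1 − 0.823987)(1 − 0.864503)(1 − 0.963715) = 0.999135
Series ([0.999135] and U4): 0.999135 × 0.950849 = 0.9500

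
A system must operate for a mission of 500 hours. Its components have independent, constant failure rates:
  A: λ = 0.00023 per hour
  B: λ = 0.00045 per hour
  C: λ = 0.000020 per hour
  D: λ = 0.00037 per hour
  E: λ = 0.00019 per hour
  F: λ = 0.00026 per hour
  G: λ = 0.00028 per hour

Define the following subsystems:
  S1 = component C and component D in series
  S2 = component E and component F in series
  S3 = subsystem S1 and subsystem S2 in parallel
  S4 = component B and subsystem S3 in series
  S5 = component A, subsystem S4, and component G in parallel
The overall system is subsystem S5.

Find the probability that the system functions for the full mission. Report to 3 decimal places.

R(A) = exp(−0.00023 × 500) = 0.89137
R(B) = exp(−0.00045 × 500) = 0.79852
R(C) = exp(−0.000020 × 500) = 0.99005
R(D) = exp(−0.00037 × 500) = 0.83110
R(E) = exp(−0.00019 × 500) = 0.90937
R(F) = exp(−0.00026 × 500) = 0.87810
R(G) = exp(−0.00028 × 500) = 0.86936
Series (C and D): 0.99005 × 0.83110 = 0.82283
Series (E and F): 0.90937 × 0.87810 = 0.79852
Parallel ([0.82283] and [0.79852]): 1 − (1 − 0.82283)(1 − 0.79852) = 0.96430
Series (B and [0.96430]): 0.79852 × 0.96430 = 0.77001
Parallel (A, [0.77001], and G): 1 − (1 − 0.89137)(1 − 0.77001)(1 − 0.86936) = 0.997

0.997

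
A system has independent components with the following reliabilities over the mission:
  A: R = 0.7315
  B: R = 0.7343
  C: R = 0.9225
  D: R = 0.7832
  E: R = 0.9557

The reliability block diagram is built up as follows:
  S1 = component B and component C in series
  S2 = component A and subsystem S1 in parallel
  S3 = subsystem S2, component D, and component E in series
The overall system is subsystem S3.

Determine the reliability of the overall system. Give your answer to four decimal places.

Series (B and C): 0.734300 × 0.922500 = 0.677392
Parallel (A and [0.677392]): 1 − (1 − 0.731500)(1 − 0.677392) = 0.913380
Series ([0.913380], D, and E): 0.913380 × 0.783200 × 0.955700 = 0.6837

0.6837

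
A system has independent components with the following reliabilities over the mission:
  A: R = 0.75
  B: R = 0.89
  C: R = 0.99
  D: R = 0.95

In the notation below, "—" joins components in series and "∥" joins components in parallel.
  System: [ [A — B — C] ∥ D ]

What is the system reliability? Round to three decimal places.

0.983

Series (A, B, and C): 0.75000 × 0.89000 × 0.99000 = 0.66083
Parallel ([0.66083] and D): 1 − (1 − 0.66083)(1 − 0.95000) = 0.983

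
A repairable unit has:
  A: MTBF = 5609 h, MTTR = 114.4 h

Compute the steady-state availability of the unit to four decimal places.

0.9800

A(A) = MTBF/(MTBF+MTTR) = 5609/(5609+114.4) = 0.9800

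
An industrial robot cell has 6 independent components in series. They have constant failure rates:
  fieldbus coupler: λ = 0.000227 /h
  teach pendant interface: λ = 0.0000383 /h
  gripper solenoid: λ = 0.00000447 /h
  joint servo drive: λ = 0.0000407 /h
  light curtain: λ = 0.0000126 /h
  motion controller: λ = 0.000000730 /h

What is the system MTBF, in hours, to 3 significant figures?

Series of exponential components: λ_sys = Σ λ_i
λ_sys = 0.000227 + 0.0000383 + 0.00000447 + 0.0000407 + 0.0000126 + 0.000000730 = 3.2380e-04 /h
MTBF = 1 / λ_sys = 3090 h

3090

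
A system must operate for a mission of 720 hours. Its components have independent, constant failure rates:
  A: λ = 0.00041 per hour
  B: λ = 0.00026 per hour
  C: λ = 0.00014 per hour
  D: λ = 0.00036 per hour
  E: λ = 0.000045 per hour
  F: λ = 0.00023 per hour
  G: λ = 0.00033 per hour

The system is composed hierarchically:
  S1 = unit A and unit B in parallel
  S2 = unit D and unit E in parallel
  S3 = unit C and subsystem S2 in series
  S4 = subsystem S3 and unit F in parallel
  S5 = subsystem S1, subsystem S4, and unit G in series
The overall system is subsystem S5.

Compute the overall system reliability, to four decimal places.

R(A) = exp(−0.00041 × 720) = 0.744383
R(B) = exp(−0.00026 × 720) = 0.829278
R(C) = exp(−0.00014 × 720) = 0.904114
R(D) = exp(−0.00036 × 720) = 0.771669
R(E) = exp(−0.000045 × 720) = 0.968119
R(F) = exp(−0.00023 × 720) = 0.847385
R(G) = exp(−0.00033 × 720) = 0.788518
Parallel (A and B): 1 − (1 − 0.744383)(1 − 0.829278) = 0.956361
Parallel (D and E): 1 − (1 − 0.771669)(1 − 0.968119) = 0.992721
Series (C and [0.992721]): 0.904114 × 0.992721 = 0.897533
Parallel ([0.897533] and F): 1 − (1 − 0.897533)(1 − 0.847385) = 0.984362
Series ([0.956361], [0.984362], and G): 0.956361 × 0.984362 × 0.788518 = 0.7423

0.7423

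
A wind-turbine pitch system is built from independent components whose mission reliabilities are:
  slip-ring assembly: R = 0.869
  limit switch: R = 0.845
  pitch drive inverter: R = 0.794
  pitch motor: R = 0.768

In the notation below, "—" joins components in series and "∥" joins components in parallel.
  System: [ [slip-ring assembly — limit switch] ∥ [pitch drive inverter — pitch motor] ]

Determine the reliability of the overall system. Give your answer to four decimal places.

0.8963

Series (slip-ring assembly and limit switch): 0.869000 × 0.845000 = 0.734305
Series (pitch drive inverter and pitch motor): 0.794000 × 0.768000 = 0.609792
Parallel ([0.734305] and [0.609792]): 1 − (1 − 0.734305)(1 − 0.609792) = 0.8963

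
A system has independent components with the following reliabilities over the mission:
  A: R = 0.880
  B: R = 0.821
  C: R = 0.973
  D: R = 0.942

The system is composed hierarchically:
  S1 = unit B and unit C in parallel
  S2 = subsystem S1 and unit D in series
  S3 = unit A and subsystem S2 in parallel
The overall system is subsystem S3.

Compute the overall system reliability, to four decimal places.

Parallel (B and C): 1 − (1 − 0.821000)(1 − 0.973000) = 0.995167
Series ([0.995167] and D): 0.995167 × 0.942000 = 0.937447
Parallel (A and [0.937447]): 1 − (1 − 0.880000)(1 − 0.937447) = 0.9925

0.9925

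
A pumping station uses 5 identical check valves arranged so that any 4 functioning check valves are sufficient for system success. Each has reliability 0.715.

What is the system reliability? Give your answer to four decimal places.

R = Σ_{i=4}^{5} C(5,i) p^i (1−p)^{5−i} with p = 0.715
C(5,4)·0.715^4·0.285^1 = 0.372425
C(5,5)·0.715^5·0.285^0 = 0.186866
Sum = 0.5593

0.5593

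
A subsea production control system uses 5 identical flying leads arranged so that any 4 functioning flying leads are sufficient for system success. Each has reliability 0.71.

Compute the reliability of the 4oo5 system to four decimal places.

0.5489

R = Σ_{i=4}^{5} C(5,i) p^i (1−p)^{5−i} with p = 0.71
C(5,4)·0.71^4·0.29^1 = 0.368469
C(5,5)·0.71^5·0.29^0 = 0.180423
Sum = 0.5489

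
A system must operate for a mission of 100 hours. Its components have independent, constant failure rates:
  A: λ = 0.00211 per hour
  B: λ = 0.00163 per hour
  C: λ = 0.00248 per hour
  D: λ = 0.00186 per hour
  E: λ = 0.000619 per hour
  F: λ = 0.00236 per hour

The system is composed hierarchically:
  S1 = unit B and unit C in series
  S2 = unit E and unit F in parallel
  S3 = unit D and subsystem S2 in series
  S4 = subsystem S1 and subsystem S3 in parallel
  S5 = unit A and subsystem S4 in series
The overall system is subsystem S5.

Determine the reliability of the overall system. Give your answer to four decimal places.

0.7606

R(A) = exp(−0.00211 × 100) = 0.809774
R(B) = exp(−0.00163 × 100) = 0.849591
R(C) = exp(−0.00248 × 100) = 0.780360
R(D) = exp(−0.00186 × 100) = 0.830274
R(E) = exp(−0.000619 × 100) = 0.939977
R(F) = exp(−0.00236 × 100) = 0.789781
Series (B and C): 0.849591 × 0.780360 = 0.662987
Parallel (E and F): 1 − (1 − 0.939977)(1 − 0.789781) = 0.987382
Series (D and [0.987382]): 0.830274 × 0.987382 = 0.819798
Parallel ([0.662987] and [0.819798]): 1 − (1 − 0.662987)(1 − 0.819798) = 0.939270
Series (A and [0.939270]): 0.809774 × 0.939270 = 0.7606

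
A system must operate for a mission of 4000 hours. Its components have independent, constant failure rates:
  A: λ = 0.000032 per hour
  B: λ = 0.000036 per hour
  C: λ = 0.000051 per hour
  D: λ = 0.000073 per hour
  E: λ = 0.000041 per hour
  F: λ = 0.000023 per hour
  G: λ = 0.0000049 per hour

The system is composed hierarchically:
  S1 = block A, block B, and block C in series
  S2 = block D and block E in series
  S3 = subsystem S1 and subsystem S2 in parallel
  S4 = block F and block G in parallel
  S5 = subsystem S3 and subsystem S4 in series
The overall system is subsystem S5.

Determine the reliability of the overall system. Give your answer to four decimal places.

0.8598

R(A) = exp(−0.000032 × 4000) = 0.879853
R(B) = exp(−0.000036 × 4000) = 0.865888
R(C) = exp(−0.000051 × 4000) = 0.815462
R(D) = exp(−0.000073 × 4000) = 0.746769
R(E) = exp(−0.000041 × 4000) = 0.848742
R(F) = exp(−0.000023 × 4000) = 0.912105
R(G) = exp(−0.0000049 × 4000) = 0.980591
Series (A, B, and C): 0.879853 × 0.865888 × 0.815462 = 0.621263
Series (D and E): 0.746769 × 0.848742 = 0.633814
Parallel ([0.621263] and [0.633814]): 1 − (1 − 0.621263)(1 − 0.633814) = 0.861312
Parallel (F and G): 1 − (1 − 0.912105)(1 − 0.980591) = 0.998294
Series ([0.861312] and [0.998294]): 0.861312 × 0.998294 = 0.8598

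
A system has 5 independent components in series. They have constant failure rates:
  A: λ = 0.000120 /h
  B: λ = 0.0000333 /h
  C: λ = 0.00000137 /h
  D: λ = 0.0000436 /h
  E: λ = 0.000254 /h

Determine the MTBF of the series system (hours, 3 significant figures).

Series of exponential components: λ_sys = Σ λ_i
λ_sys = 0.000120 + 0.0000333 + 0.00000137 + 0.0000436 + 0.000254 = 4.5227e-04 /h
MTBF = 1 / λ_sys = 2210 h

2210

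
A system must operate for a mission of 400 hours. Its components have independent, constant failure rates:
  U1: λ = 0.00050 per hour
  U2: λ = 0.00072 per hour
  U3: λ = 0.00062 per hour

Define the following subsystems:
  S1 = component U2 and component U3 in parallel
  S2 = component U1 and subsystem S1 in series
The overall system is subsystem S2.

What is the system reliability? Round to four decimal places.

R(U1) = exp(−0.00050 × 400) = 0.818731
R(U2) = exp(−0.00072 × 400) = 0.749762
R(U3) = exp(−0.00062 × 400) = 0.780360
Parallel (U2 and U3): 1 − (1 − 0.749762)(1 − 0.780360) = 0.945038
Series (U1 and [0.945038]): 0.818731 × 0.945038 = 0.7737

0.7737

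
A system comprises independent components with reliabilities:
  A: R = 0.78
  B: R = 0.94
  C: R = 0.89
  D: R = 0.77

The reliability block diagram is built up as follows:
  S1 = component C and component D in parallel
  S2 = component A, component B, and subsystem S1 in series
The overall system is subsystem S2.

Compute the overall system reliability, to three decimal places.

Parallel (C and D): 1 − (1 − 0.89000)(1 − 0.77000) = 0.97470
Series (A, B, and [0.97470]): 0.78000 × 0.94000 × 0.97470 = 0.715

0.715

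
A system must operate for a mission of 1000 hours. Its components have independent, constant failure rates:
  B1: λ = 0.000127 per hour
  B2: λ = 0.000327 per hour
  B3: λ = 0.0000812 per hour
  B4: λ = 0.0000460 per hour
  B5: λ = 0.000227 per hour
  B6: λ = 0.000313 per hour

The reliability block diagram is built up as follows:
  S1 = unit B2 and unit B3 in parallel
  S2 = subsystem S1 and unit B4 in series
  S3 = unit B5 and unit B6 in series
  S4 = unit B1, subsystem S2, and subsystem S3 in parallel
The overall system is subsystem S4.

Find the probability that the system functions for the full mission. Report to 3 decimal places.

R(B1) = exp(−0.000127 × 1000) = 0.88073
R(B2) = exp(−0.000327 × 1000) = 0.72108
R(B3) = exp(−0.0000812 × 1000) = 0.92201
R(B4) = exp(−0.0000460 × 1000) = 0.95504
R(B5) = exp(−0.000227 × 1000) = 0.79692
R(B6) = exp(−0.000313 × 1000) = 0.73125
Parallel (B2 and B3): 1 − (1 − 0.72108)(1 − 0.92201) = 0.97825
Series ([0.97825] and B4): 0.97825 × 0.95504 = 0.93427
Series (B5 and B6): 0.79692 × 0.73125 = 0.58275
Parallel (B1, [0.93427], and [0.58275]): 1 − (1 − 0.88073)(1 − 0.93427)(1 − 0.58275) = 0.997

0.997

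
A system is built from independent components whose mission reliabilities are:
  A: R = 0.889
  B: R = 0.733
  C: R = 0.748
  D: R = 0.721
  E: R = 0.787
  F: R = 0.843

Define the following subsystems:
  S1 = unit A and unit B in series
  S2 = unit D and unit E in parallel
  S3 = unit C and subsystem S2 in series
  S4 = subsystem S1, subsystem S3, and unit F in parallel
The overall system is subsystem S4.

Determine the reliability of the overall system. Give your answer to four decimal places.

Series (A and B): 0.889000 × 0.733000 = 0.651637
Parallel (D and E): 1 − (1 − 0.721000)(1 − 0.787000) = 0.940573
Series (C and [0.940573]): 0.748000 × 0.940573 = 0.703549
Parallel ([0.651637], [0.703549], and F): 1 − (1 − 0.651637)(1 − 0.703549)(1 − 0.843000) = 0.9838

0.9838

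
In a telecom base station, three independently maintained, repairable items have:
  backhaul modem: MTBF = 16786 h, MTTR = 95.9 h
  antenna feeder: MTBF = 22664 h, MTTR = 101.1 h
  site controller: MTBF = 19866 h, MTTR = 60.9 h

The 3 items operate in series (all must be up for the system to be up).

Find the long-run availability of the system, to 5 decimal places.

A(backhaul modem) = MTBF/(MTBF+MTTR) = 16786/(16786+95.9) = 0.994319
A(antenna feeder) = MTBF/(MTBF+MTTR) = 22664/(22664+101.1) = 0.995559
A(site controller) = MTBF/(MTBF+MTTR) = 19866/(19866+60.9) = 0.996944
Series availability: 0.994319 × 0.995559 × 0.996944 = 0.98688

0.98688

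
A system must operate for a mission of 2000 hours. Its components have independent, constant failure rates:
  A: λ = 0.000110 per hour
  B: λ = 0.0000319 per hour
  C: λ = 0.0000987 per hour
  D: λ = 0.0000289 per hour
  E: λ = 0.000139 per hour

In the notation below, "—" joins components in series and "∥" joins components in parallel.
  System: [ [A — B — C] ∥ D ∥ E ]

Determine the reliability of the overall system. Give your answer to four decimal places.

R(A) = exp(−0.000110 × 2000) = 0.802519
R(B) = exp(−0.0000319 × 2000) = 0.938193
R(C) = exp(−0.0000987 × 2000) = 0.820862
R(D) = exp(−0.0000289 × 2000) = 0.943839
R(E) = exp(−0.000139 × 2000) = 0.757297
Series (A, B, and C): 0.802519 × 0.938193 × 0.820862 = 0.618042
Parallel ([0.618042], D, and E): 1 − (1 − 0.618042)(1 − 0.943839)(1 − 0.757297) = 0.9948

0.9948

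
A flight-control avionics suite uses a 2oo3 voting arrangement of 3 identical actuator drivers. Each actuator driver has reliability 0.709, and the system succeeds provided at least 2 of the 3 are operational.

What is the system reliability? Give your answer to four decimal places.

0.7952

R = Σ_{i=2}^{3} C(3,i) p^i (1−p)^{3−i} with p = 0.709
C(3,2)·0.709^2·0.291^1 = 0.438841
C(3,3)·0.709^3·0.291^0 = 0.356401
Sum = 0.7952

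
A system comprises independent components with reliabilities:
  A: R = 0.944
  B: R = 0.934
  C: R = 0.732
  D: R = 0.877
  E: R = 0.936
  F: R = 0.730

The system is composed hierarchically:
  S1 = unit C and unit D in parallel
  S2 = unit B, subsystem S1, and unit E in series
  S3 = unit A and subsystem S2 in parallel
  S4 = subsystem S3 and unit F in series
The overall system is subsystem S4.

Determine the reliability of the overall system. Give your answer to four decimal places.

0.7237

Parallel (C and D): 1 − (1 − 0.732000)(1 − 0.877000) = 0.967036
Series (B, [0.967036], and E): 0.934000 × 0.967036 × 0.936000 = 0.845406
Parallel (A and [0.845406]): 1 − (1 − 0.944000)(1 − 0.845406) = 0.991343
Series ([0.991343] and F): 0.991343 × 0.730000 = 0.7237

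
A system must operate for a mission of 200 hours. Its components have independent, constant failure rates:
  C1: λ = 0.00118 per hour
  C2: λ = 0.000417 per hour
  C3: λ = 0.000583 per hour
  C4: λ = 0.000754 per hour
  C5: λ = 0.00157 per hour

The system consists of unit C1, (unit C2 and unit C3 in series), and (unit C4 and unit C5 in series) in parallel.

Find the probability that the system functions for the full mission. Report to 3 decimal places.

R(C1) = exp(−0.00118 × 200) = 0.78978
R(C2) = exp(−0.000417 × 200) = 0.91998
R(C3) = exp(−0.000583 × 200) = 0.88994
R(C4) = exp(−0.000754 × 200) = 0.86002
R(C5) = exp(−0.00157 × 200) = 0.73052
Series (C2 and C3): 0.91998 × 0.88994 = 0.81873
Series (C4 and C5): 0.86002 × 0.73052 = 0.62826
Parallel (C1, [0.81873], and [0.62826]): 1 − (1 − 0.78978)(1 − 0.81873)(1 − 0.62826) = 0.986

0.986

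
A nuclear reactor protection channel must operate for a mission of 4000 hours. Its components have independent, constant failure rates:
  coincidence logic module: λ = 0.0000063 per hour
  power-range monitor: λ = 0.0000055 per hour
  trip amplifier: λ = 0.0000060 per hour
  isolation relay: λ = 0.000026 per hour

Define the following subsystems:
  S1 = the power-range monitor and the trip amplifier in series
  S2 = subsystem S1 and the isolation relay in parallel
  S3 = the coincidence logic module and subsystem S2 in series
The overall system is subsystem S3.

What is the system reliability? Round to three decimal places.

R(coincidence logic module) = exp(−0.0000063 × 4000) = 0.97511
R(power-range monitor) = exp(−0.0000055 × 4000) = 0.97824
R(trip amplifier) = exp(−0.0000060 × 4000) = 0.97629
R(isolation relay) = exp(−0.000026 × 4000) = 0.90123
Series (power-range monitor and trip amplifier): 0.97824 × 0.97629 = 0.95505
Parallel ([0.95505] and isolation relay): 1 − (1 − 0.95505)(1 − 0.90123) = 0.99556
Series (coincidence logic module and [0.99556]): 0.97511 × 0.99556 = 0.971

0.971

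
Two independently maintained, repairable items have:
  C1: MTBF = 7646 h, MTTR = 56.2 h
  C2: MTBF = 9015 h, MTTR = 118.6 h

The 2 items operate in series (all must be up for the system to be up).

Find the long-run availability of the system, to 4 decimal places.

0.9798

A(C1) = MTBF/(MTBF+MTTR) = 7646/(7646+56.2) = 0.992703
A(C2) = MTBF/(MTBF+MTTR) = 9015/(9015+118.6) = 0.987015
Series availability: 0.992703 × 0.987015 = 0.9798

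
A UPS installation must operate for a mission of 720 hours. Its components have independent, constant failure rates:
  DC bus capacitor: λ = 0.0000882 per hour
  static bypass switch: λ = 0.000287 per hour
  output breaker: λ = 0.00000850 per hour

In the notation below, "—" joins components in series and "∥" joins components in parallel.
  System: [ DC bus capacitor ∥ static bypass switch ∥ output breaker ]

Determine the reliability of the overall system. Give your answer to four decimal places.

0.9999

R(DC bus capacitor) = exp(−0.0000882 × 720) = 0.938470
R(static bypass switch) = exp(−0.000287 × 720) = 0.813312
R(output breaker) = exp(−0.00000850 × 720) = 0.993899
Parallel (DC bus capacitor, static bypass switch, and output breaker): 1 − (1 − 0.938470)(1 − 0.813312)(1 − 0.993899) = 0.9999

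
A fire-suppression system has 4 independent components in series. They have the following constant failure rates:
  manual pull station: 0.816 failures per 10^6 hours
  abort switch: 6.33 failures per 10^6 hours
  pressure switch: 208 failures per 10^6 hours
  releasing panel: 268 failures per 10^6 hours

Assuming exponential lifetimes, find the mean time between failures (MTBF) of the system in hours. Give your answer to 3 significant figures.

Series of exponential components: λ_sys = Σ λ_i
λ_sys = 0.000000816 + 0.00000633 + 0.000208 + 0.000268 = 4.8315e-04 /h
MTBF = 1 / λ_sys = 2070 h

2070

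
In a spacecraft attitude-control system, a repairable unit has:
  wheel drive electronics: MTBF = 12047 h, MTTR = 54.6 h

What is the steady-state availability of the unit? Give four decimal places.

A(wheel drive electronics) = MTBF/(MTBF+MTTR) = 12047/(12047+54.6) = 0.9955

0.9955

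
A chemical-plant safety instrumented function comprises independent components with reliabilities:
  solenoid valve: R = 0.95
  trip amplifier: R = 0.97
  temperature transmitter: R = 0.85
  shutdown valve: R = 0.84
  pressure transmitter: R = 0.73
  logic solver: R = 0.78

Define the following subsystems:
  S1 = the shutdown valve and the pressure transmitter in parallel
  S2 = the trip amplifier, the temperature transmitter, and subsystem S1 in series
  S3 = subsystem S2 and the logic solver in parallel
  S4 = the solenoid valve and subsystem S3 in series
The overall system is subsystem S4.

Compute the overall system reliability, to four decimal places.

0.9059

Parallel (shutdown valve and pressure transmitter): 1 − (1 − 0.840000)(1 − 0.730000) = 0.956800
Series (trip amplifier, temperature transmitter, and [0.956800]): 0.970000 × 0.850000 × 0.956800 = 0.788882
Parallel ([0.788882] and logic solver): 1 − (1 − 0.788882)(1 − 0.780000) = 0.953554
Series (solenoid valve and [0.953554]): 0.950000 × 0.953554 = 0.9059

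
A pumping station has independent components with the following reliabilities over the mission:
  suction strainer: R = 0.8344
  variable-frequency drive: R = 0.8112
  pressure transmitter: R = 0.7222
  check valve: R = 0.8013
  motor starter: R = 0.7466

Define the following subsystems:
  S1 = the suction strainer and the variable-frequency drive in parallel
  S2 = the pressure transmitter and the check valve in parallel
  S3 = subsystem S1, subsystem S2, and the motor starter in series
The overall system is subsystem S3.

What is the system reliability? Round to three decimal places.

Parallel (suction strainer and variable-frequency drive): 1 − (1 − 0.83440)(1 − 0.81120) = 0.96873
Parallel (pressure transmitter and check valve): 1 − (1 − 0.72220)(1 − 0.80130) = 0.94480
Series ([0.96873], [0.94480], and motor starter): 0.96873 × 0.94480 × 0.74660 = 0.683

0.683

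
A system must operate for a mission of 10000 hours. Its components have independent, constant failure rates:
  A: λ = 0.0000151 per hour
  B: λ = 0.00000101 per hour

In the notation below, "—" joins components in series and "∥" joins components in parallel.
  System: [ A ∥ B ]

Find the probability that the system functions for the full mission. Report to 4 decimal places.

R(A) = exp(−0.0000151 × 10000) = 0.859848
R(B) = exp(−0.00000101 × 10000) = 0.989951
Parallel (A and B): 1 − (1 − 0.859848)(1 − 0.989951) = 0.9986

0.9986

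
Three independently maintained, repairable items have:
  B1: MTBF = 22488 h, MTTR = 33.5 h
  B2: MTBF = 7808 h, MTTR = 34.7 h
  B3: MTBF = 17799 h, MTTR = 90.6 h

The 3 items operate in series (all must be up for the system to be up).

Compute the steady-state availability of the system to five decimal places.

A(B1) = MTBF/(MTBF+MTTR) = 22488/(22488+33.5) = 0.998513
A(B2) = MTBF/(MTBF+MTTR) = 7808/(7808+34.7) = 0.995576
A(B3) = MTBF/(MTBF+MTTR) = 17799/(17799+90.6) = 0.994936
Series availability: 0.998513 × 0.995576 × 0.994936 = 0.98906

0.98906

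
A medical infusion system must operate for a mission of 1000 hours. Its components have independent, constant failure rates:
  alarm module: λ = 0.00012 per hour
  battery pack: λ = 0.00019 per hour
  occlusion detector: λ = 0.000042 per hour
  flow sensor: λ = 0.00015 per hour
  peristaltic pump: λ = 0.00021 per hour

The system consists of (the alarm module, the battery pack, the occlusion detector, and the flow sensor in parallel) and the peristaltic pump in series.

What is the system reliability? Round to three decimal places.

R(alarm module) = exp(−0.00012 × 1000) = 0.88692
R(battery pack) = exp(−0.00019 × 1000) = 0.82696
R(occlusion detector) = exp(−0.000042 × 1000) = 0.95887
R(flow sensor) = exp(−0.00015 × 1000) = 0.86071
R(peristaltic pump) = exp(−0.00021 × 1000) = 0.81058
Parallel (alarm module, battery pack, occlusion detector, and flow sensor): 1 − (1 − 0.88692)(1 − 0.82696)(1 − 0.95887)(1 − 0.86071) = 0.99989
Series ([0.99989] and peristaltic pump): 0.99989 × 0.81058 = 0.810

0.810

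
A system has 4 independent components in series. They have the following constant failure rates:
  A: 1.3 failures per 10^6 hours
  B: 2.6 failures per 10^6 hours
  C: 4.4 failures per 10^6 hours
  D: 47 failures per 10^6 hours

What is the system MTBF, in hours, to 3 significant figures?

Series of exponential components: λ_sys = Σ λ_i
λ_sys = 0.0000013 + 0.0000026 + 0.0000044 + 0.000047 = 5.5300e-05 /h
MTBF = 1 / λ_sys = 18100 h

18100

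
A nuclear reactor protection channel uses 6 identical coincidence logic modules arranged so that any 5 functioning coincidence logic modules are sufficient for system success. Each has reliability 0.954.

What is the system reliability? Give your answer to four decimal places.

0.9720

R = Σ_{i=5}^{6} C(6,i) p^i (1−p)^{6−i} with p = 0.954
C(6,5)·0.954^5·0.046^1 = 0.218098
C(6,6)·0.954^6·0.046^0 = 0.753859
Sum = 0.9720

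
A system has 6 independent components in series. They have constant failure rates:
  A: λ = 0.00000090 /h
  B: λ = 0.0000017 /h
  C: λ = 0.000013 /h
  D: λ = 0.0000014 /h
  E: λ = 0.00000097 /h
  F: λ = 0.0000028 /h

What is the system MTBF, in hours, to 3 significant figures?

Series of exponential components: λ_sys = Σ λ_i
λ_sys = 0.00000090 + 0.0000017 + 0.000013 + 0.0000014 + 0.00000097 + 0.0000028 = 2.0770e-05 /h
MTBF = 1 / λ_sys = 48100 h

48100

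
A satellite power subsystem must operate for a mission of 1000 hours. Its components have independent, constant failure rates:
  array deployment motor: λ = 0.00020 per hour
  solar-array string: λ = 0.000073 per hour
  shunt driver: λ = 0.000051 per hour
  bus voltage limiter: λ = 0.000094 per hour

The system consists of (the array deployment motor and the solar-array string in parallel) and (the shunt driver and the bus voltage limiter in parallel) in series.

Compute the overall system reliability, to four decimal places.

R(array deployment motor) = exp(−0.00020 × 1000) = 0.818731
R(solar-array string) = exp(−0.000073 × 1000) = 0.929601
R(shunt driver) = exp(−0.000051 × 1000) = 0.950279
R(bus voltage limiter) = exp(−0.000094 × 1000) = 0.910283
Parallel (array deployment motor and solar-array string): 1 − (1 − 0.818731)(1 − 0.929601) = 0.987239
Parallel (shunt driver and bus voltage limiter): 1 − (1 − 0.950279)(1 − 0.910283) = 0.995539
Series ([0.987239] and [0.995539]): 0.987239 × 0.995539 = 0.9828

0.9828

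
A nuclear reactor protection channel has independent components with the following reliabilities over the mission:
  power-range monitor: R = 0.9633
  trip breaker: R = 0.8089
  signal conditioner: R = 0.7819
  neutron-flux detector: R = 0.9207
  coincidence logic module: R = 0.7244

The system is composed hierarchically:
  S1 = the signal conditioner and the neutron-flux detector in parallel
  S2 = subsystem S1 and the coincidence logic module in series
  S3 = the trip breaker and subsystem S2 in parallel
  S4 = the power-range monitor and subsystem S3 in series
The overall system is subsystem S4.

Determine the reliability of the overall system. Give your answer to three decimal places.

0.910

Parallel (signal conditioner and neutron-flux detector): 1 − (1 − 0.78190)(1 − 0.92070) = 0.98270
Series ([0.98270] and coincidence logic module): 0.98270 × 0.72440 = 0.71187
Parallel (trip breaker and [0.71187]): 1 − (1 − 0.80890)(1 − 0.71187) = 0.94494
Series (power-range monitor and [0.94494]): 0.96330 × 0.94494 = 0.910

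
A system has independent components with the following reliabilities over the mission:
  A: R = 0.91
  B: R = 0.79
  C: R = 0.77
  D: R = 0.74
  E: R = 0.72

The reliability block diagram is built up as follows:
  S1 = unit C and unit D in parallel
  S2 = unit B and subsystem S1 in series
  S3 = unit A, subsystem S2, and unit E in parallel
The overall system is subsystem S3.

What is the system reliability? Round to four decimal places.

0.9935

Parallel (C and D): 1 − (1 − 0.770000)(1 − 0.740000) = 0.940200
Series (B and [0.940200]): 0.790000 × 0.940200 = 0.742758
Parallel (A, [0.742758], and E): 1 − (1 − 0.910000)(1 − 0.742758)(1 − 0.720000) = 0.9935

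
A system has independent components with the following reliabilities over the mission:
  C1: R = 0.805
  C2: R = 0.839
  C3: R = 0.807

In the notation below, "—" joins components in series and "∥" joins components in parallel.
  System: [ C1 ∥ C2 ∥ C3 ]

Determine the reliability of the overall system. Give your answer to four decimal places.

Parallel (C1, C2, and C3): 1 − (1 − 0.805000)(1 − 0.839000)(1 − 0.807000) = 0.9939

0.9939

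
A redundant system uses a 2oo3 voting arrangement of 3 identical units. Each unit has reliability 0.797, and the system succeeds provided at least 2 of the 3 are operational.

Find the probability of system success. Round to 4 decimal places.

R = Σ_{i=2}^{3} C(3,i) p^i (1−p)^{3−i} with p = 0.797
C(3,2)·0.797^2·0.203^1 = 0.386842
C(3,3)·0.797^3·0.203^0 = 0.506262
Sum = 0.8931

0.8931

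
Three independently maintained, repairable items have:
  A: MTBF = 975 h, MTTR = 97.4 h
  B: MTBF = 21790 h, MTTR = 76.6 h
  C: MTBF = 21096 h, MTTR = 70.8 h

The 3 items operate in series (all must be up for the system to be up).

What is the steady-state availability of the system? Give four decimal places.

A(A) = MTBF/(MTBF+MTTR) = 975/(975+97.4) = 0.909176
A(B) = MTBF/(MTBF+MTTR) = 21790/(21790+76.6) = 0.996497
A(C) = MTBF/(MTBF+MTTR) = 21096/(21096+70.8) = 0.996655
Series availability: 0.909176 × 0.996497 × 0.996655 = 0.9030

0.9030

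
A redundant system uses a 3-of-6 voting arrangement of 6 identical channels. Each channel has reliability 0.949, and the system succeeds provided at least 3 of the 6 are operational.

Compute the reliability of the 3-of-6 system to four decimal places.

R = Σ_{i=3}^{6} C(6,i) p^i (1−p)^{6−i} with p = 0.949
C(6,3)·0.949^3·0.051^3 = 0.002267
C(6,4)·0.949^4·0.051^2 = 0.031644
C(6,5)·0.949^5·0.051^1 = 0.235533
C(6,6)·0.949^6·0.051^0 = 0.730461
Sum = 0.9999

0.9999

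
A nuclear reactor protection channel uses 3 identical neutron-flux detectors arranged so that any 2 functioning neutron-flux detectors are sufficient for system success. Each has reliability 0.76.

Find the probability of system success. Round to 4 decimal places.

R = Σ_{i=2}^{3} C(3,i) p^i (1−p)^{3−i} with p = 0.76
C(3,2)·0.76^2·0.24^1 = 0.415872
C(3,3)·0.76^3·0.24^0 = 0.438976
Sum = 0.8548

0.8548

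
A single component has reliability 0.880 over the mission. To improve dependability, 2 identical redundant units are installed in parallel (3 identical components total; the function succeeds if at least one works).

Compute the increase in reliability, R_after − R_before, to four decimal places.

R_before = 0.880
R_after = 1 − (1 − 0.880)^3 = 0.9983
ΔR = 0.9983 − 0.880 = 0.1183

0.1183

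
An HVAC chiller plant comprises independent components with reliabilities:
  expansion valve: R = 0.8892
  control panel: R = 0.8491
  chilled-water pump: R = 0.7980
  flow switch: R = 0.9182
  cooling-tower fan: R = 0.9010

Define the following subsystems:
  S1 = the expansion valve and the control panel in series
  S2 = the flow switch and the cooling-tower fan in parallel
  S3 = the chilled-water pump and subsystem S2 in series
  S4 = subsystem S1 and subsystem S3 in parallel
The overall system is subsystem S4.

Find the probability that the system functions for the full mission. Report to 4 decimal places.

Series (expansion valve and control panel): 0.889200 × 0.849100 = 0.755020
Parallel (flow switch and cooling-tower fan): 1 − (1 − 0.918200)(1 − 0.901000) = 0.991902
Series (chilled-water pump and [0.991902]): 0.798000 × 0.991902 = 0.791538
Parallel ([0.755020] and [0.791538]): 1 − (1 − 0.755020)(1 − 0.791538) = 0.9489

0.9489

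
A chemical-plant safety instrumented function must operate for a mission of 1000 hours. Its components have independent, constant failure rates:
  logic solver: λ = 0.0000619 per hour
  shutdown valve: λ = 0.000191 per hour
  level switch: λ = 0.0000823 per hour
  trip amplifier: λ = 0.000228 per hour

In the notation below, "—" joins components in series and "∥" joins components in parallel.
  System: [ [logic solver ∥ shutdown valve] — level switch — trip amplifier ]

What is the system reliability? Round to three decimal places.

R(logic solver) = exp(−0.0000619 × 1000) = 0.93998
R(shutdown valve) = exp(−0.000191 × 1000) = 0.82613
R(level switch) = exp(−0.0000823 × 1000) = 0.92100
R(trip amplifier) = exp(−0.000228 × 1000) = 0.79612
Parallel (logic solver and shutdown valve): 1 − (1 − 0.93998)(1 − 0.82613) = 0.98956
Series ([0.98956], level switch, and trip amplifier): 0.98956 × 0.92100 × 0.79612 = 0.726

0.726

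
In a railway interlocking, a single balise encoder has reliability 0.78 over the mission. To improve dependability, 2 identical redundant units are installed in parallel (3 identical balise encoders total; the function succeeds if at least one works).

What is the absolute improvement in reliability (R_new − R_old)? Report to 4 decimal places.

R_before = 0.78
R_after = 1 − (1 − 0.78)^3 = 0.9894
ΔR = 0.9894 − 0.78 = 0.2094

0.2094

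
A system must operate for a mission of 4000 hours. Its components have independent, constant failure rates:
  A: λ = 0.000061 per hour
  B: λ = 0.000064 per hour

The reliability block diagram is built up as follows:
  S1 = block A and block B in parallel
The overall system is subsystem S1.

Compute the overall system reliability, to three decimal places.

0.951

R(A) = exp(−0.000061 × 4000) = 0.78349
R(B) = exp(−0.000064 × 4000) = 0.77414
Parallel (A and B): 1 − (1 − 0.78349)(1 − 0.77414) = 0.951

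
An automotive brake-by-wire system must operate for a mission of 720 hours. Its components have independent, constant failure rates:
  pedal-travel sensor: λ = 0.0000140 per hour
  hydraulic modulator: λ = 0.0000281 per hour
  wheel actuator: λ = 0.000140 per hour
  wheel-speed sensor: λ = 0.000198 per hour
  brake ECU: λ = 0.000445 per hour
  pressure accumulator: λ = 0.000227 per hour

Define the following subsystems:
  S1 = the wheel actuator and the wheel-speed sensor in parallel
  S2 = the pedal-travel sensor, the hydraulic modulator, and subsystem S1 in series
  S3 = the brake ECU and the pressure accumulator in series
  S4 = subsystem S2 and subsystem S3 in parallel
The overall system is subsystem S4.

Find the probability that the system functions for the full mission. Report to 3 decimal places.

0.984

R(pedal-travel sensor) = exp(−0.0000140 × 720) = 0.98997
R(hydraulic modulator) = exp(−0.0000281 × 720) = 0.97997
R(wheel actuator) = exp(−0.000140 × 720) = 0.90411
R(wheel-speed sensor) = exp(−0.000198 × 720) = 0.86714
R(brake ECU) = exp(−0.000445 × 720) = 0.72586
R(pressure accumulator) = exp(−0.000227 × 720) = 0.84922
Parallel (wheel actuator and wheel-speed sensor): 1 − (1 − 0.90411)(1 − 0.86714) = 0.98726
Series (pedal-travel sensor, hydraulic modulator, and [0.98726]): 0.98997 × 0.97997 × 0.98726 = 0.95778
Series (brake ECU and pressure accumulator): 0.72586 × 0.84922 = 0.61641
Parallel ([0.95778] and [0.61641]): 1 − (1 − 0.95778)(1 − 0.61641) = 0.984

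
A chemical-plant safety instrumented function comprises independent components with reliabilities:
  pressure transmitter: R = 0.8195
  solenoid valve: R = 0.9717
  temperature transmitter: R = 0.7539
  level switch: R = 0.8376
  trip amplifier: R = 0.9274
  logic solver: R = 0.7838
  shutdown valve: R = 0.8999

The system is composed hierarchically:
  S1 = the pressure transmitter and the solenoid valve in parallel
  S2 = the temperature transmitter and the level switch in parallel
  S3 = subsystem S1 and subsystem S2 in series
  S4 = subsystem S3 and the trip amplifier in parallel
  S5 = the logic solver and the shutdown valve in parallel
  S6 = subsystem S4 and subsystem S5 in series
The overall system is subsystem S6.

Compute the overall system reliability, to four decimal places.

0.9752

Parallel (pressure transmitter and solenoid valve): 1 − (1 − 0.819500)(1 − 0.971700) = 0.994892
Parallel (temperature transmitter and level switch): 1 − (1 − 0.753900)(1 − 0.837600) = 0.960033
Series ([0.994892] and [0.960033]): 0.994892 × 0.960033 = 0.955129
Parallel ([0.955129] and trip amplifier): 1 − (1 − 0.955129)(1 − 0.927400) = 0.996742
Parallel (logic solver and shutdown valve): 1 − (1 − 0.783800)(1 − 0.899900) = 0.978358
Series ([0.996742] and [0.978358]): 0.996742 × 0.978358 = 0.9752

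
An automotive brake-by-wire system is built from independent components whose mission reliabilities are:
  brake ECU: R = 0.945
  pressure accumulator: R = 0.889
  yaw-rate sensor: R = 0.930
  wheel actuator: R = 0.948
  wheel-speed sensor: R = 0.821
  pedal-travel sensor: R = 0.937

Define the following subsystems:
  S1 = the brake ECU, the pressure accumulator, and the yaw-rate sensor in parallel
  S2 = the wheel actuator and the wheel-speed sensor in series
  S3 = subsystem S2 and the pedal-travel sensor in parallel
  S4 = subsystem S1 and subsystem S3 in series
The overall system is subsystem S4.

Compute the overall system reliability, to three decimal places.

Parallel (brake ECU, pressure accumulator, and yaw-rate sensor): 1 − (1 − 0.94500)(1 − 0.88900)(1 − 0.93000) = 0.99957
Series (wheel actuator and wheel-speed sensor): 0.94800 × 0.82100 = 0.77831
Parallel ([0.77831] and pedal-travel sensor): 1 − (1 − 0.77831)(1 − 0.93700) = 0.98603
Series ([0.99957] and [0.98603]): 0.99957 × 0.98603 = 0.986

0.986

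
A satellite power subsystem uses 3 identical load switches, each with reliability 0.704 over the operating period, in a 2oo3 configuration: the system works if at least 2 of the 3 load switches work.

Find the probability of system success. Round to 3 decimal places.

R = Σ_{i=2}^{3} C(3,i) p^i (1−p)^{3−i} with p = 0.704
C(3,2)·0.704^2·0.296^1 = 0.44011
C(3,3)·0.704^3·0.296^0 = 0.34891
Sum = 0.789

0.789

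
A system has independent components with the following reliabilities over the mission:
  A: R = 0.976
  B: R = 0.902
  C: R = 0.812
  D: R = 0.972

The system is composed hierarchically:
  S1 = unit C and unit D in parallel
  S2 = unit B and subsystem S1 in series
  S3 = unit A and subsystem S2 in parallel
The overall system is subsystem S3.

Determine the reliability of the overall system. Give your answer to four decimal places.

0.9975

Parallel (C and D): 1 − (1 − 0.812000)(1 − 0.972000) = 0.994736
Series (B and [0.994736]): 0.902000 × 0.994736 = 0.897252
Parallel (A and [0.897252]): 1 − (1 − 0.976000)(1 − 0.897252) = 0.9975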